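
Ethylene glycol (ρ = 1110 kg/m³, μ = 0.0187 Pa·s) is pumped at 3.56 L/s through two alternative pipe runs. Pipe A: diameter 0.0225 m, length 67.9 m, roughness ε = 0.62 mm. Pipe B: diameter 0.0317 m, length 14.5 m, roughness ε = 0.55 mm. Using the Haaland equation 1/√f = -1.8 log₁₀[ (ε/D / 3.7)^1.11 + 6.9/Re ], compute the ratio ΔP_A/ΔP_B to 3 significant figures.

ΔP_A/ΔP_B ≈ 29.7

Pipe A: V = Q/A = 0.00356/0.0003976 = 8.954 m/s; Re = 1.196e+04; ε/D = 0.0276; Haaland → f = 0.05795; ΔP_A = f(L/D)(ρV²/2) = 7.78e+06 Pa.
Pipe B: V = Q/A = 0.00356/0.0007892 = 4.511 m/s; Re = 8488; ε/D = 0.0174; Haaland → f = 0.05072; ΔP_B = f(L/D)(ρV²/2) = 2.62e+05 Pa.
ΔP_A/ΔP_B = 7.78e+06/2.62e+05 = 29.7.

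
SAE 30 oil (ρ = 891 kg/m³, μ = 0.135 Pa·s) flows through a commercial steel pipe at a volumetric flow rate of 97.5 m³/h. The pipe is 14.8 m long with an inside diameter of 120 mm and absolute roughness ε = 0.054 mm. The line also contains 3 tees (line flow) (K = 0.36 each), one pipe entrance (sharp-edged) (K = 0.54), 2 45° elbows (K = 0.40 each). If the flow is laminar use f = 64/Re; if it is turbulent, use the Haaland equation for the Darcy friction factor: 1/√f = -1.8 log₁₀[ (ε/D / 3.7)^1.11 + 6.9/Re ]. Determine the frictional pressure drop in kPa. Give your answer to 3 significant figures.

Q = 97.5 m³/h = 97.5/3600 = 0.02708 m³/s.
Cross-sectional area A = πD²/4 = π(0.12)²/4 = 0.01131 m²; mean velocity V = Q/A = 0.02708/0.01131 = 2.395 m/s.
Reynolds number Re = ρVD/μ = 891 · 2.395 · 0.12 / 0.135 = 1897.
Re < 2300 → laminar flow, so f = 64/Re = 64/1897 = 0.03374 (the turbulent correlation is not needed).
Total minor-loss coefficient ΣK = 3·0.36 + 1·0.54 + 2·0.4 = 2.42.
ΔP = [f·L/D + ΣK]·(ρV²/2) = [0.03374·14.8/0.12 + 2.42]·(891·2.395²/2) = [4.162 + 2.42]·2555 = 1.681e+04 Pa.
ΔP = 1.681e+04 Pa = 16.8 kPa.

ΔP ≈ 16.8 kPa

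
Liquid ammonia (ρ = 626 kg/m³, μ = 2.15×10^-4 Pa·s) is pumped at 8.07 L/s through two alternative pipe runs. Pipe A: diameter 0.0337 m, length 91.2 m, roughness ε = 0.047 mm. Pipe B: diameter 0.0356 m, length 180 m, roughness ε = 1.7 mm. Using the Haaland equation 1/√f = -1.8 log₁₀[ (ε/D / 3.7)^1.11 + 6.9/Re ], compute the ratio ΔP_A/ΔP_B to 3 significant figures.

ΔP_A/ΔP_B ≈ 0.205

Pipe A: V = Q/A = 0.00807/0.000892 = 9.047 m/s; Re = 8.877e+05; ε/D = 0.00139; Haaland → f = 0.02161; ΔP_A = f(L/D)(ρV²/2) = 1.498e+06 Pa.
Pipe B: V = Q/A = 0.00807/0.0009954 = 8.107 m/s; Re = 8.404e+05; ε/D = 0.0478; Haaland → f = 0.07022; ΔP_B = f(L/D)(ρV²/2) = 7.304e+06 Pa.
ΔP_A/ΔP_B = 1.498e+06/7.304e+06 = 0.205.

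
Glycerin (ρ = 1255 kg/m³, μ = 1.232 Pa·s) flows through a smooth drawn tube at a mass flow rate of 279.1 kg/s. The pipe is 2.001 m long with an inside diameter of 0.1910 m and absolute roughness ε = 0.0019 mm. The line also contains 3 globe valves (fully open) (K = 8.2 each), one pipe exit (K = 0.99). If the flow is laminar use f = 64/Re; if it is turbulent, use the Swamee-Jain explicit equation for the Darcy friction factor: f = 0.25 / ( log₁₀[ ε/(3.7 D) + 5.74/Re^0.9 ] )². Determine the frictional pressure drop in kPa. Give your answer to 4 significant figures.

A = πD²/4 = π(0.191)²/4 = 0.02865 m²; mean velocity V = ṁ/(ρA) = 279.1/(1255 · 0.02865) = 7.762 m/s.
Reynolds number Re = ρVD/μ = 1255 · 7.762 · 0.191 / 1.23 = 1510.
Re < 2300 → laminar flow, so f = 64/Re = 64/1510 = 0.04238 (the turbulent correlation is not needed).
Total minor-loss coefficient ΣK = 3·8.2 + 1·0.99 = 25.6.
ΔP = [f·L/D + ΣK]·(ρV²/2) = [0.04238·2.001/0.191 + 25.6]·(1255·7.762²/2) = [0.444 + 25.6]·3.78e+04 = 9.842e+05 Pa.
ΔP = 9.842e+05 Pa = 984.2 kPa.

ΔP ≈ 984.2 kPa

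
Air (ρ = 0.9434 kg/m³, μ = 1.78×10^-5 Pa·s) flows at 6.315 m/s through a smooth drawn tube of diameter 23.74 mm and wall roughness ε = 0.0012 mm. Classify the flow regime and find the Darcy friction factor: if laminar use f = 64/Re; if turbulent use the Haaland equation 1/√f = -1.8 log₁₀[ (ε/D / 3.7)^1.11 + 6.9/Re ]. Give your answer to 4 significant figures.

Re = ρVD/μ = 0.9434·6.315·0.02374/1.78e-05 = 7946.
Re > 4000 → turbulent. ε/D = 1.2e-06/0.02374 = 5.05e-05; Haaland: 1/√f = -1.8 log₁₀[3.98e-06 + 0.000868] = 5.507, so f = 0.03298.

f ≈ 0.03298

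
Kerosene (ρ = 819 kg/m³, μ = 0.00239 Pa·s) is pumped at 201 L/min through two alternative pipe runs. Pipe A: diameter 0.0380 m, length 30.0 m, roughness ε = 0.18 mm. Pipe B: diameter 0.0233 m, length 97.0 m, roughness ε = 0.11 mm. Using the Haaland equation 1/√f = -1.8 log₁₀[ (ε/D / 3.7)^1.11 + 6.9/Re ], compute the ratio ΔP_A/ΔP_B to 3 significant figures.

ΔP_A/ΔP_B ≈ 0.0275

Pipe A: V = Q/A = 0.00335/0.001134 = 2.954 m/s; Re = 3.846e+04; ε/D = 0.00474; Haaland → f = 0.03212; ΔP_A = f(L/D)(ρV²/2) = 9.061e+04 Pa.
Pipe B: V = Q/A = 0.00335/0.0004264 = 7.857 m/s; Re = 6.273e+04; ε/D = 0.00472; Haaland → f = 0.03129; ΔP_B = f(L/D)(ρV²/2) = 3.292e+06 Pa.
ΔP_A/ΔP_B = 9.061e+04/3.292e+06 = 0.0275.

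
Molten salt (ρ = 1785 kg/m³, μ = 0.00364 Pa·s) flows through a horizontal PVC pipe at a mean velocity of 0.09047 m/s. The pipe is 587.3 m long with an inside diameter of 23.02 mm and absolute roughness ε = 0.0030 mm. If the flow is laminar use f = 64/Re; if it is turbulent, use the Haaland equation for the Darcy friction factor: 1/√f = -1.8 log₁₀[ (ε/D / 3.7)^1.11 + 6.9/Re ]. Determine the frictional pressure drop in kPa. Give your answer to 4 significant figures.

Reynolds number Re = ρVD/μ = 1785 · 0.09047 · 0.02302 / 0.00364 = 1021.
Re < 2300 → laminar flow, so f = 64/Re = 64/1021 = 0.06267 (the turbulent correlation is not needed).
Darcy-Weisbach: ΔP = f(L/D)(ρV²/2) = 0.06267·(587.3/0.02302)·(1785·0.09047²/2) = 0.06267·2.551e+04·7.305 = 1.168e+04 Pa.
ΔP = 1.168e+04 Pa = 11.68 kPa.

ΔP ≈ 11.68 kPa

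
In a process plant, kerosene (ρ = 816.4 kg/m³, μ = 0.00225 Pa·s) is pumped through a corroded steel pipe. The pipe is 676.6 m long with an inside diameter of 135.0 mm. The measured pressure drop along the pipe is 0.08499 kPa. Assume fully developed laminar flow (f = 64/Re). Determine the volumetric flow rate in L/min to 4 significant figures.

Q ≈ 27.31 L/min

For laminar flow, f = 64/Re with Re = ρVD/μ, so Darcy-Weisbach reduces to ΔP = 32μLV/D². Solving for V: V = ΔP·D²/(32μL) = 84.99·(0.135)²/(32·0.00225·676.6) = 0.0318 m/s.
Check: Re = ρVD/μ = 816.4·0.0318·0.135/0.00225 = 1557 < 2300, so the laminar assumption holds.
Q = V·A = 0.0318·(π/4·0.135²) = 0.0004551 m³/s = 27.31 L/min.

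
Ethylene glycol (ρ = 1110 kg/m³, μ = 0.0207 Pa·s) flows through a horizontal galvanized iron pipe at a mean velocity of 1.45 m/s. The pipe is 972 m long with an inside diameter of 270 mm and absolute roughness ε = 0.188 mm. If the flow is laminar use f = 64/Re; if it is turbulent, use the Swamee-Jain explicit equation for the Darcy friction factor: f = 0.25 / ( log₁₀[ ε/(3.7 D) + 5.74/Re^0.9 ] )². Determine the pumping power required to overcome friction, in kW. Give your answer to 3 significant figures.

Reynolds number Re = ρVD/μ = 1110 · 1.45 · 0.27 / 0.0207 = 2.099e+04.
Re > 4000 → turbulent. Relative roughness ε/D = 0.000188/0.27 = 0.000696. Swamee-Jain: f = 0.25/(log₁₀[0.000696/3.7 + 5.74/2.099e+04^0.9])² = 0.25/(log₁₀[0.000188 + 0.00074])² = 0.25/(-3.033)² = 0.02719.
Darcy-Weisbach: ΔP = f(L/D)(ρV²/2) = 0.02719·(972/0.27)·(1110·1.45²/2) = 0.02719·3600·1167 = 1.142e+05 Pa.
Q = V·A = 1.45·0.05726 = 0.08302 m³/s.
Pumping power P = QΔP = 0.08302·1.142e+05 = 9481 W = 9.48 kW.

P ≈ 9.48 kW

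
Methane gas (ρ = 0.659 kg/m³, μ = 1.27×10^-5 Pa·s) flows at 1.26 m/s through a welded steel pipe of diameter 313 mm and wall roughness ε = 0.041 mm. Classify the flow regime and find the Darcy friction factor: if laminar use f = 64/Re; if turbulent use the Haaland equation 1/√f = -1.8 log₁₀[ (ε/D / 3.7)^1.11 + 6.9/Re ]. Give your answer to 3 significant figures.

Re = ρVD/μ = 0.659·1.26·0.313/1.27e-05 = 2.046e+04.
Re > 4000 → turbulent. ε/D = 4.1e-05/0.313 = 0.000131; Haaland: 1/√f = -1.8 log₁₀[1.15e-05 + 0.000337] = 6.224, so f = 0.02582.

f ≈ 0.0258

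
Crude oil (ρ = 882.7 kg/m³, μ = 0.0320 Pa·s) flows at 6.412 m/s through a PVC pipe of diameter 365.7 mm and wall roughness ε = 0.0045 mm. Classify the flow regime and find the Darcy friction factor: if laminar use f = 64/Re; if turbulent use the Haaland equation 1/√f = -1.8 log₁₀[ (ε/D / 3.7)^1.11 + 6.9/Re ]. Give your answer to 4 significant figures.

f ≈ 0.01960

Re = ρVD/μ = 882.7·6.412·0.3657/0.032 = 6.468e+04.
Re > 4000 → turbulent. ε/D = 4.5e-06/0.3657 = 1.23e-05; Haaland: 1/√f = -1.8 log₁₀[8.3e-07 + 0.000107] = 7.143, so f = 0.0196.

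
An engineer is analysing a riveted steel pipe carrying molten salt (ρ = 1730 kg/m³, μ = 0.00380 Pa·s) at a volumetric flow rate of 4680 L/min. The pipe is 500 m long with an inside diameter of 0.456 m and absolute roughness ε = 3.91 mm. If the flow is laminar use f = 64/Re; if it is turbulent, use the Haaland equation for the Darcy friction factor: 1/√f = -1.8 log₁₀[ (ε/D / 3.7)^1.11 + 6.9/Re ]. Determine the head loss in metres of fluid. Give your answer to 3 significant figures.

Q = 4680 L/min = 4680/60000 = 0.078 m³/s.
Cross-sectional area A = πD²/4 = π(0.456)²/4 = 0.1633 m²; mean velocity V = Q/A = 0.078/0.1633 = 0.4776 m/s.
Reynolds number Re = ρVD/μ = 1730 · 0.4776 · 0.456 / 0.0038 = 9.915e+04.
Re > 4000 → turbulent. Relative roughness ε/D = 0.00391/0.456 = 0.00857. Haaland: 1/√f = -1.8 log₁₀[(0.00857/3.7)^1.11 + 6.9/9.915e+04] = -1.8 log₁₀[0.00119 + 6.96e-05] = 5.22, so f = 0.0367.
Darcy-Weisbach: ΔP = f(L/D)(ρV²/2) = 0.0367·(500/0.456)·(1730·0.4776²/2) = 0.0367·1096·197.3 = 7939 Pa.
Head loss h_f = ΔP/(ρg) = 7939/(1730·9.81) = 0.468 m.

h_f ≈ 0.468 m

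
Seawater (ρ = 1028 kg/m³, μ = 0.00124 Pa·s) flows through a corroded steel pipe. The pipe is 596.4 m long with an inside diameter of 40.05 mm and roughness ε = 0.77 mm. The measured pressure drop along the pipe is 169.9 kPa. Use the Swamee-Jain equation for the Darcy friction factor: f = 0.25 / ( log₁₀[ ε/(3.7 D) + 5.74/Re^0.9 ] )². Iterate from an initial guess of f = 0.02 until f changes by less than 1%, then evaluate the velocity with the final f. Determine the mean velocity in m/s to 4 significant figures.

V ≈ 0.6641 m/s

Rearranging Darcy-Weisbach: V = √(2·ΔP·D/(f·L·ρ)). With ε/D = 0.00077/0.04005 = 0.0192, iterate starting from f = 0.02:
  f = 0.02 → V = √(2·1.699e+05·0.04005/(0.02·596.4·1028)) = 1.053 m/s; Re = ρVD/μ = 3.498e+04; f → 0.04952
  f = 0.04952 → V = 0.6695 m/s; Re = 2.223e+04; f → 0.05031
  f = 0.05031 → V = 0.6643 m/s; Re = 2.206e+04; f → 0.05032
Converged (Δf/f < 1%). With the final f = 0.05032: V = √(2·1.699e+05·0.04005/(0.05032·596.4·1028)) = 0.6641 m/s.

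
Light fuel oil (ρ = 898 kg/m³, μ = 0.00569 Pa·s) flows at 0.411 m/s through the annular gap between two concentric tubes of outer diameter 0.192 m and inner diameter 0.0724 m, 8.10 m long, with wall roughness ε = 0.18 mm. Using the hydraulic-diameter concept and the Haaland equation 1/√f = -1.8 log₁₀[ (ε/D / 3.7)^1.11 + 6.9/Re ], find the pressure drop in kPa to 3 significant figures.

ΔP ≈ 0.179 kPa

Hydraulic diameter D_h = 4A/P = D_o - D_i = 0.192 - 0.0724 = 0.1196 m.
Re = ρVD_h/μ = 898·0.411·0.1196/0.00569 = 7758.
ε/D_h = 0.00018/0.1196 = 0.00151; Haaland gives 1/√f = -1.8 log₁₀[0.000172+0.000889] = 5.353, so f = 0.0349.
ΔP = f(L/D_h)(ρV²/2) = 0.0349·8.1/0.1196·75.85 = 179.3 Pa.
ΔP = 0.179 kPa.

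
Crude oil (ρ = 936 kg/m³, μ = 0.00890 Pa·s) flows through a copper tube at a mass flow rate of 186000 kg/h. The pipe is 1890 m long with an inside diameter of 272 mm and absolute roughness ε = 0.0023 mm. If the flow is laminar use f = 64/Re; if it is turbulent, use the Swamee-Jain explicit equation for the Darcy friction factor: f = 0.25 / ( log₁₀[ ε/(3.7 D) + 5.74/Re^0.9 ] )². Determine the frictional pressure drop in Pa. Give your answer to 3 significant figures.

ṁ = 186000 kg/h = 186000/3600 = 51.67 kg/s.
A = πD²/4 = π(0.272)²/4 = 0.05811 m²; mean velocity V = ṁ/(ρA) = 51.67/(936 · 0.05811) = 0.95 m/s.
Reynolds number Re = ρVD/μ = 936 · 0.95 · 0.272 / 0.0089 = 2.717e+04.
Re > 4000 → turbulent. Relative roughness ε/D = 2.3e-06/0.272 = 8.46e-06. Swamee-Jain: f = 0.25/(log₁₀[8.46e-06/3.7 + 5.74/2.717e+04^0.9])² = 0.25/(log₁₀[2.29e-06 + 0.000586])² = 0.25/(-3.23)² = 0.02396.
Darcy-Weisbach: ΔP = f(L/D)(ρV²/2) = 0.02396·(1890/0.272)·(936·0.95²/2) = 0.02396·6949·422.3 = 7.032e+04 Pa.

ΔP ≈ 70300 Pa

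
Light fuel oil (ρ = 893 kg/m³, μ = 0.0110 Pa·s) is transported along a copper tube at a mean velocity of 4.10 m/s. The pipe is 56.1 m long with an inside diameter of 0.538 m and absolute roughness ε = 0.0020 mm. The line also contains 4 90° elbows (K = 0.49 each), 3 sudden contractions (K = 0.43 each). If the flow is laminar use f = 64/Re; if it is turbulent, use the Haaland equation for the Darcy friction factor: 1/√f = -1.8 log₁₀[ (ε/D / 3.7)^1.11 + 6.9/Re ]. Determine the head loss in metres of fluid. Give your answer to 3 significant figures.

Reynolds number Re = ρVD/μ = 893 · 4.1 · 0.538 / 0.011 = 1.791e+05.
Re > 4000 → turbulent. Relative roughness ε/D = 2e-06/0.538 = 3.72e-06. Haaland: 1/√f = -1.8 log₁₀[(3.72e-06/3.7)^1.11 + 6.9/1.791e+05] = -1.8 log₁₀[2.2e-07 + 3.85e-05] = 7.941, so f = 0.01586.
Total minor-loss coefficient ΣK = 4·0.49 + 3·0.43 = 3.25.
ΔP = [f·L/D + ΣK]·(ρV²/2) = [0.01586·56.1/0.538 + 3.25]·(893·4.1²/2) = [1.654 + 3.25]·7506 = 3.68e+04 Pa.
Head loss h_f = ΔP/(ρg) = 3.68e+04/(893·9.81) = 4.20 m.

h_f ≈ 4.20 m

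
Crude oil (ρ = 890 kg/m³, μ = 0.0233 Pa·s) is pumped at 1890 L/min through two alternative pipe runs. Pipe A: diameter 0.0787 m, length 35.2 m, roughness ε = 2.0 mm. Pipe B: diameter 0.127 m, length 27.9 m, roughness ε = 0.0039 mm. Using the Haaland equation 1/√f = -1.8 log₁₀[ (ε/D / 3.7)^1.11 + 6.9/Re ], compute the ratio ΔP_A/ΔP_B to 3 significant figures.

Pipe A: V = Q/A = 0.0315/0.004865 = 6.475 m/s; Re = 1.947e+04; ε/D = 0.0254; Haaland → f = 0.05523; ΔP_A = f(L/D)(ρV²/2) = 4.609e+05 Pa.
Pipe B: V = Q/A = 0.0315/0.01267 = 2.487 m/s; Re = 1.206e+04; ε/D = 3.07e-05; Haaland → f = 0.02939; ΔP_B = f(L/D)(ρV²/2) = 1.776e+04 Pa.
ΔP_A/ΔP_B = 4.609e+05/1.776e+04 = 25.9.

ΔP_A/ΔP_B ≈ 25.9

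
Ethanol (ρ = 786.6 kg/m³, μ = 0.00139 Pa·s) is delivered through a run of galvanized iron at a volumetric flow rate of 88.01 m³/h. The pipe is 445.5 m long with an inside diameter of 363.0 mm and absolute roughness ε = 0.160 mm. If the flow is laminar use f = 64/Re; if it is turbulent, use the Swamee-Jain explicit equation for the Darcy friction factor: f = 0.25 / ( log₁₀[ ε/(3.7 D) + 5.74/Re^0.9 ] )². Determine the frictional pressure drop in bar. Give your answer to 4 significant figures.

ΔP ≈ 0.006070 bar

Q = 88.01 m³/h = 88.01/3600 = 0.02445 m³/s.
Cross-sectional area A = πD²/4 = π(0.363)²/4 = 0.1035 m²; mean velocity V = Q/A = 0.02445/0.1035 = 0.2362 m/s.
Reynolds number Re = ρVD/μ = 786.6 · 0.2362 · 0.363 / 0.00139 = 4.853e+04.
Re > 4000 → turbulent. Relative roughness ε/D = 0.00016/0.363 = 0.000441. Swamee-Jain: f = 0.25/(log₁₀[0.000441/3.7 + 5.74/4.853e+04^0.9])² = 0.25/(log₁₀[0.000119 + 0.000348])² = 0.25/(-3.331)² = 0.02254.
Darcy-Weisbach: ΔP = f(L/D)(ρV²/2) = 0.02254·(445.5/0.363)·(786.6·0.2362²/2) = 0.02254·1227·21.95 = 607 Pa.
ΔP = 607 Pa = 0.006070 bar.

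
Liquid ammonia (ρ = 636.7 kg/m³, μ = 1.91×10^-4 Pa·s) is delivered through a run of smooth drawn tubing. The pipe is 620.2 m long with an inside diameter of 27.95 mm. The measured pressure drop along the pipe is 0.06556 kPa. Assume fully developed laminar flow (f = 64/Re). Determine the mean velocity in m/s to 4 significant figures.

V ≈ 0.01351 m/s

For laminar flow, f = 64/Re with Re = ρVD/μ, so Darcy-Weisbach reduces to ΔP = 32μLV/D². Solving for V: V = ΔP·D²/(32μL) = 65.56·(0.02795)²/(32·0.000191·620.2) = 0.01351 m/s.
Check: Re = ρVD/μ = 636.7·0.01351·0.02795/0.000191 = 1259 < 2300, so the laminar assumption holds.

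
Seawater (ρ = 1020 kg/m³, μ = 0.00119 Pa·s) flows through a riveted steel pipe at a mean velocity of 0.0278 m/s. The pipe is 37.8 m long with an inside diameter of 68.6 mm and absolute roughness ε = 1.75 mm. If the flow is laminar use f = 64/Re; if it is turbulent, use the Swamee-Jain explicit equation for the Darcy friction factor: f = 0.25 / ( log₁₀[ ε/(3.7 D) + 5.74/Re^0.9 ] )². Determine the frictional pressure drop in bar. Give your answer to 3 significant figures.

Reynolds number Re = ρVD/μ = 1020 · 0.0278 · 0.0686 / 0.00119 = 1635.
Re < 2300 → laminar flow, so f = 64/Re = 64/1635 = 0.03915 (the turbulent correlation is not needed).
Darcy-Weisbach: ΔP = f(L/D)(ρV²/2) = 0.03915·(37.8/0.0686)·(1020·0.0278²/2) = 0.03915·551·0.3941 = 8.503 Pa.
ΔP = 8.503 Pa = 8.50×10^-5 bar.

ΔP ≈ 8.50×10^-5 bar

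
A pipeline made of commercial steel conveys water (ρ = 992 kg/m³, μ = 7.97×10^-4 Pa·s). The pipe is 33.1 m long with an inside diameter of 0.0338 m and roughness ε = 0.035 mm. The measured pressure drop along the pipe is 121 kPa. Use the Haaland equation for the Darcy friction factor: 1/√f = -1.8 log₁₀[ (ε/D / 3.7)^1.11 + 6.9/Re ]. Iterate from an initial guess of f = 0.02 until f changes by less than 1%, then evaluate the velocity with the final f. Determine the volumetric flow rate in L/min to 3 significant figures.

Rearranging Darcy-Weisbach: V = √(2·ΔP·D/(f·L·ρ)). With ε/D = 3.5e-05/0.0338 = 0.00104, iterate starting from f = 0.02:
  f = 0.02 → V = √(2·1.21e+05·0.0338/(0.02·33.1·992)) = 3.529 m/s; Re = ρVD/μ = 1.485e+05; f → 0.02143
  f = 0.02143 → V = 3.41 m/s; Re = 1.434e+05; f → 0.02148
Converged (Δf/f < 1%). With the final f = 0.02148: V = √(2·1.21e+05·0.0338/(0.02148·33.1·992)) = 3.406 m/s.
Q = V·A = 3.406·(π/4·0.0338²) = 0.003056 m³/s = 183 L/min.

Q ≈ 183 L/min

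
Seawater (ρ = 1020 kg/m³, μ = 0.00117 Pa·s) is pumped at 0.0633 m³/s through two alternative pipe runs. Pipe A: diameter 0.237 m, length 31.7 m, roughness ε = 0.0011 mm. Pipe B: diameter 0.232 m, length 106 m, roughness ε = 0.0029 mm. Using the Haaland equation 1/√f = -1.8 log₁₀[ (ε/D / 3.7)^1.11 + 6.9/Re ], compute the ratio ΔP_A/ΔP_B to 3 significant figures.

ΔP_A/ΔP_B ≈ 0.269

Pipe A: V = Q/A = 0.0633/0.04412 = 1.435 m/s; Re = 2.965e+05; ε/D = 4.64e-06; Haaland → f = 0.01441; ΔP_A = f(L/D)(ρV²/2) = 2024 Pa.
Pipe B: V = Q/A = 0.0633/0.04227 = 1.497 m/s; Re = 3.029e+05; ε/D = 1.25e-05; Haaland → f = 0.01442; ΔP_B = f(L/D)(ρV²/2) = 7534 Pa.
ΔP_A/ΔP_B = 2024/7534 = 0.269.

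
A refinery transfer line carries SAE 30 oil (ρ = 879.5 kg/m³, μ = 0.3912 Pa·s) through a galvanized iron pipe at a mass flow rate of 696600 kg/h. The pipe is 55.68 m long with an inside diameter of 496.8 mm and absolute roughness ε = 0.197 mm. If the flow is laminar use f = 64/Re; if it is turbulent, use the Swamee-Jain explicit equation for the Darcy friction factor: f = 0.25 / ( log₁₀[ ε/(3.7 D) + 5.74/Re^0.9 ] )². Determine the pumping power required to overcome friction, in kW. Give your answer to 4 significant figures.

P ≈ 0.7052 kW

ṁ = 696600 kg/h = 696600/3600 = 193.5 kg/s.
A = πD²/4 = π(0.4968)²/4 = 0.1938 m²; mean velocity V = ṁ/(ρA) = 193.5/(879.5 · 0.1938) = 1.135 m/s.
Reynolds number Re = ρVD/μ = 879.5 · 1.135 · 0.4968 / 0.391 = 1268.
Re < 2300 → laminar flow, so f = 64/Re = 64/1268 = 0.05049 (the turbulent correlation is not needed).
Darcy-Weisbach: ΔP = f(L/D)(ρV²/2) = 0.05049·(55.68/0.4968)·(879.5·1.135²/2) = 0.05049·112.1·566.5 = 3205 Pa.
Q = ṁ/ρ = 193.5/879.5 = 0.22 m³/s.
Pumping power P = QΔP = 0.22·3205 = 705.22 W = 0.7052 kW.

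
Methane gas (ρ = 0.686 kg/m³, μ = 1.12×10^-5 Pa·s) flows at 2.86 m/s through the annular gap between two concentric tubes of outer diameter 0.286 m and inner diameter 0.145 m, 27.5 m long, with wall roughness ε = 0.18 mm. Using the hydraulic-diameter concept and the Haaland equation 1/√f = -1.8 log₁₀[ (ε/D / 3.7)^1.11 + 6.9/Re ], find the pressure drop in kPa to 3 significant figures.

ΔP ≈ 0.0148 kPa

Hydraulic diameter D_h = 4A/P = D_o - D_i = 0.286 - 0.145 = 0.141 m.
Re = ρVD_h/μ = 0.686·2.86·0.141/1.12e-05 = 2.47e+04.
ε/D_h = 0.00018/0.141 = 0.00128; Haaland gives 1/√f = -1.8 log₁₀[0.000144+0.000279] = 6.073, so f = 0.02712.
ΔP = f(L/D_h)(ρV²/2) = 0.02712·27.5/0.141·2.806 = 14.84 Pa.
ΔP = 0.0148 kPa.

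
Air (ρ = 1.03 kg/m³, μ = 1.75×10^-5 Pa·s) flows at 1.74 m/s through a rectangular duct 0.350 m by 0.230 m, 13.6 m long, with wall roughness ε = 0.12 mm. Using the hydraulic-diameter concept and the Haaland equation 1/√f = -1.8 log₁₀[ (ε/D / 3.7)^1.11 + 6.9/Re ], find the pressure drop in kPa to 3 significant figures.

Hydraulic diameter D_h = 4A/P = 4·(0.35·0.23)/(2·(0.35+0.23)) = 0.322/1.16 = 0.2776 m.
Re = ρVD_h/μ = 1.03·1.74·0.2776/1.75e-05 = 2.843e+04.
ε/D_h = 0.00012/0.2776 = 0.000432; Haaland gives 1/√f = -1.8 log₁₀[4.32e-05+0.000243] = 6.379, so f = 0.02458.
ΔP = f(L/D_h)(ρV²/2) = 0.02458·13.6/0.2776·1.559 = 1.877 Pa.
ΔP = 0.00188 kPa.

ΔP ≈ 0.00188 kPa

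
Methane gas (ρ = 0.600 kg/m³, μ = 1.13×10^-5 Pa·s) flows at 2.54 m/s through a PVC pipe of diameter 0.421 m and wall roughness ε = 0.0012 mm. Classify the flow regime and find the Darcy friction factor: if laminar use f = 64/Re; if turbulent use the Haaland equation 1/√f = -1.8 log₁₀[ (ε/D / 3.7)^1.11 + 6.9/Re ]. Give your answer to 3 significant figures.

Re = ρVD/μ = 0.6·2.54·0.421/1.13e-05 = 5.678e+04.
Re > 4000 → turbulent. ε/D = 1.2e-06/0.421 = 2.85e-06; Haaland: 1/√f = -1.8 log₁₀[1.64e-07 + 0.000122] = 7.047, so f = 0.02014.

f ≈ 0.0201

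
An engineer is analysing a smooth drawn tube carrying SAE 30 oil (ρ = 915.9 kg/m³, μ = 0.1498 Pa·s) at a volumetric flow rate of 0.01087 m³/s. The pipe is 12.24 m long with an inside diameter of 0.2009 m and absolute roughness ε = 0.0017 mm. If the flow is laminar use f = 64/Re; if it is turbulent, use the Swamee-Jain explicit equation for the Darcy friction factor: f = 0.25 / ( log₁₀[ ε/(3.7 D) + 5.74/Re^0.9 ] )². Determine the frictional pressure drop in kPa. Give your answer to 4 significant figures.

Cross-sectional area A = πD²/4 = π(0.2009)²/4 = 0.0317 m²; mean velocity V = Q/A = 0.01087/0.0317 = 0.3429 m/s.
Reynolds number Re = ρVD/μ = 915.9 · 0.3429 · 0.2009 / 0.15 = 421.2.
Re < 2300 → laminar flow, so f = 64/Re = 64/421.2 = 0.1519 (the turbulent correlation is not needed).
Darcy-Weisbach: ΔP = f(L/D)(ρV²/2) = 0.1519·(12.24/0.2009)·(915.9·0.3429²/2) = 0.1519·60.93·53.85 = 498.5 Pa.
ΔP = 498.5 Pa = 0.4985 kPa.

ΔP ≈ 0.4985 kPa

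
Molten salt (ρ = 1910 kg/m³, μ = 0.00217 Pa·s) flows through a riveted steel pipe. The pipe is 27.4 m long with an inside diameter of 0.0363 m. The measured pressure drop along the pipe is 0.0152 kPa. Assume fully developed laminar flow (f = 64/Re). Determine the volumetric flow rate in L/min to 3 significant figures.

For laminar flow, f = 64/Re with Re = ρVD/μ, so Darcy-Weisbach reduces to ΔP = 32μLV/D². Solving for V: V = ΔP·D²/(32μL) = 15.2·(0.0363)²/(32·0.00217·27.4) = 0.01053 m/s.
Check: Re = ρVD/μ = 1910·0.01053·0.0363/0.00217 = 336.3 < 2300, so the laminar assumption holds.
Q = V·A = 0.01053·(π/4·0.0363²) = 1.089e-05 m³/s = 0.654 L/min.

Q ≈ 0.654 L/min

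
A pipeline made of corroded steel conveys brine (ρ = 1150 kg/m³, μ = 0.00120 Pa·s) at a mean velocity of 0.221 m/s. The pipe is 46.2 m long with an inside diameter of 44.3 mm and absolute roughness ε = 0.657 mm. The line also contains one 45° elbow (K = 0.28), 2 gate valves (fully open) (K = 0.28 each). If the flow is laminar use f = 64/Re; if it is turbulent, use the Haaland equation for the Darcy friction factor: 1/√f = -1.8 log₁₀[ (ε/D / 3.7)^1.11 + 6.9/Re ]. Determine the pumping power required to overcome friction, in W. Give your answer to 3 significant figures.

Reynolds number Re = ρVD/μ = 1150 · 0.221 · 0.0443 / 0.0012 = 9382.
Re > 4000 → turbulent. Relative roughness ε/D = 0.000657/0.0443 = 0.0148. Haaland: 1/√f = -1.8 log₁₀[(0.0148/3.7)^1.11 + 6.9/9382] = -1.8 log₁₀[0.00218 + 0.000735] = 4.562, so f = 0.04804.
Total minor-loss coefficient ΣK = 1·0.28 + 2·0.28 = 0.84.
ΔP = [f·L/D + ΣK]·(ρV²/2) = [0.04804·46.2/0.0443 + 0.84]·(1150·0.221²/2) = [50.1 + 0.84]·28.08 = 1431 Pa.
Q = V·A = 0.221·0.001541 = 0.0003406 m³/s.
Pumping power P = QΔP = 0.0003406·1431 = 0.4873 W = 0.487 W.

P ≈ 0.487 W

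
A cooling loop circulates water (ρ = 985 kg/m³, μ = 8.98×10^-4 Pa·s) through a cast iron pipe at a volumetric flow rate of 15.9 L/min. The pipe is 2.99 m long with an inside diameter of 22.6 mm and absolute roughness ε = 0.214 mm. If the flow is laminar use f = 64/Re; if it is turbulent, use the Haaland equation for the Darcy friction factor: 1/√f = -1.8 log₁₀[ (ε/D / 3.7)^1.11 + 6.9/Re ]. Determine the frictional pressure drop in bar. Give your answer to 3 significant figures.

Q = 15.9 L/min = 15.9/60000 = 0.000265 m³/s.
Cross-sectional area A = πD²/4 = π(0.0226)²/4 = 0.0004011 m²; mean velocity V = Q/A = 0.000265/0.0004011 = 0.6606 m/s.
Reynolds number Re = ρVD/μ = 985 · 0.6606 · 0.0226 / 0.000898 = 1.638e+04.
Re > 4000 → turbulent. Relative roughness ε/D = 0.000214/0.0226 = 0.00947. Haaland: 1/√f = -1.8 log₁₀[(0.00947/3.7)^1.11 + 6.9/1.638e+04] = -1.8 log₁₀[0.00133 + 0.000421] = 4.963, so f = 0.0406.
Darcy-Weisbach: ΔP = f(L/D)(ρV²/2) = 0.0406·(2.99/0.0226)·(985·0.6606²/2) = 0.0406·132.3·214.9 = 1154 Pa.
ΔP = 1154 Pa = 0.0115 bar.

ΔP ≈ 0.0115 bar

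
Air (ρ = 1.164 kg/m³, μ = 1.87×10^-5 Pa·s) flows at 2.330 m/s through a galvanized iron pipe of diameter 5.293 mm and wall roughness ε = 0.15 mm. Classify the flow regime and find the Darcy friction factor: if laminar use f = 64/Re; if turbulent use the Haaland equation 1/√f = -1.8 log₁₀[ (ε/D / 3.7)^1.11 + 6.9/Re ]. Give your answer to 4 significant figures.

f ≈ 0.08337

Re = ρVD/μ = 1.164·2.33·0.005293/1.87e-05 = 767.7.
Re < 2300 → laminar, so f = 64/Re = 0.08337 (roughness is irrelevant in laminar flow).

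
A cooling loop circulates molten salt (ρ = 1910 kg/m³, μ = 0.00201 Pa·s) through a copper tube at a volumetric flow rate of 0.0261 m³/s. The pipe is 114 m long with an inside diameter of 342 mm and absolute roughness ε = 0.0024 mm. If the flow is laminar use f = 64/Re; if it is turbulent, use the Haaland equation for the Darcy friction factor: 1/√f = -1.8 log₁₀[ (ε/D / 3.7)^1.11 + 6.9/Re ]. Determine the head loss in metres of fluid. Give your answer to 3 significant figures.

h_f ≈ 0.0249 m

Cross-sectional area A = πD²/4 = π(0.342)²/4 = 0.09186 m²; mean velocity V = Q/A = 0.0261/0.09186 = 0.2841 m/s.
Reynolds number Re = ρVD/μ = 1910 · 0.2841 · 0.342 / 0.00201 = 9.233e+04.
Re > 4000 → turbulent. Relative roughness ε/D = 2.4e-06/0.342 = 7.02e-06. Haaland: 1/√f = -1.8 log₁₀[(7.02e-06/3.7)^1.11 + 6.9/9.233e+04] = -1.8 log₁₀[4.45e-07 + 7.47e-05] = 7.423, so f = 0.01815.
Darcy-Weisbach: ΔP = f(L/D)(ρV²/2) = 0.01815·(114/0.342)·(1910·0.2841²/2) = 0.01815·333.3·77.09 = 466.3 Pa.
Head loss h_f = ΔP/(ρg) = 466.3/(1910·9.81) = 0.0249 m.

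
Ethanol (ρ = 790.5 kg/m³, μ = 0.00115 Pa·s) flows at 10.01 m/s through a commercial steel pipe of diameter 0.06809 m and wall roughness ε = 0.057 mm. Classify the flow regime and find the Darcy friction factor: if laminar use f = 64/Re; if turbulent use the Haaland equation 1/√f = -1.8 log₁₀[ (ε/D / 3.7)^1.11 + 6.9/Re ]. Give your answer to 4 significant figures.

f ≈ 0.01948

Re = ρVD/μ = 790.5·10.01·0.06809/0.00115 = 4.685e+05.
Re > 4000 → turbulent. ε/D = 5.7e-05/0.06809 = 0.000837; Haaland: 1/√f = -1.8 log₁₀[8.99e-05 + 1.47e-05] = 7.165, so f = 0.01948.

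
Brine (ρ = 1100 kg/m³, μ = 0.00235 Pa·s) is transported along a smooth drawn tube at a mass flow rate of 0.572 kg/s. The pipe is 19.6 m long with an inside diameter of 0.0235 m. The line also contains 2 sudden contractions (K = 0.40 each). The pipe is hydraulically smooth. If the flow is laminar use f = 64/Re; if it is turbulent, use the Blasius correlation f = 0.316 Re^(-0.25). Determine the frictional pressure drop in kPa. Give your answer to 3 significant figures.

A = πD²/4 = π(0.0235)²/4 = 0.0004337 m²; mean velocity V = ṁ/(ρA) = 0.572/(1100 · 0.0004337) = 1.199 m/s.
Reynolds number Re = ρVD/μ = 1100 · 1.199 · 0.0235 / 0.00235 = 1.319e+04.
Re > 4000 → turbulent. Smooth-pipe (Blasius): f = 0.316 Re^(-0.25) = 0.316/(1.319e+04)^0.25 = 0.02949.
Total minor-loss coefficient ΣK = 2·0.4 = 0.8.
ΔP = [f·L/D + ΣK]·(ρV²/2) = [0.02949·19.6/0.0235 + 0.8]·(1100·1.199²/2) = [24.59 + 0.8]·790.5 = 2.007e+04 Pa.
ΔP = 2.007e+04 Pa = 20.1 kPa.

ΔP ≈ 20.1 kPa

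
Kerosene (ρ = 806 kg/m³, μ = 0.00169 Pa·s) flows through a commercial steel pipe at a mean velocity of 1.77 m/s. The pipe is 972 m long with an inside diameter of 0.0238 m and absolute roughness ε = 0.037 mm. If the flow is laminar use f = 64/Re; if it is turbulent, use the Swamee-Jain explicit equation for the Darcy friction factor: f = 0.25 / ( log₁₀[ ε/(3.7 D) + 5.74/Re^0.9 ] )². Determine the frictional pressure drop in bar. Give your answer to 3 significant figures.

Reynolds number Re = ρVD/μ = 806 · 1.77 · 0.0238 / 0.00169 = 2.009e+04.
Re > 4000 → turbulent. Relative roughness ε/D = 3.7e-05/0.0238 = 0.00155. Swamee-Jain: f = 0.25/(log₁₀[0.00155/3.7 + 5.74/2.009e+04^0.9])² = 0.25/(log₁₀[0.00042 + 0.00077])² = 0.25/(-2.925)² = 0.02923.
Darcy-Weisbach: ΔP = f(L/D)(ρV²/2) = 0.02923·(972/0.0238)·(806·1.77²/2) = 0.02923·4.084e+04·1263 = 1.507e+06 Pa.
ΔP = 1.507e+06 Pa = 15.1 bar.

ΔP ≈ 15.1 bar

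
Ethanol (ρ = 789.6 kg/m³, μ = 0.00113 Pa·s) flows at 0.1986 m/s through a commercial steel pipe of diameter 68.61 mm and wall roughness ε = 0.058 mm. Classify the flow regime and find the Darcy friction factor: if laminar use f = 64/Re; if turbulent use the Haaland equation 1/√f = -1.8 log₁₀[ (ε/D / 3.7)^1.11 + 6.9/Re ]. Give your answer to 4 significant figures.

Re = ρVD/μ = 789.6·0.1986·0.06861/0.00113 = 9521.
Re > 4000 → turbulent. ε/D = 5.8e-05/0.06861 = 0.000845; Haaland: 1/√f = -1.8 log₁₀[9.08e-05 + 0.000725] = 5.559, so f = 0.03236.

f ≈ 0.03236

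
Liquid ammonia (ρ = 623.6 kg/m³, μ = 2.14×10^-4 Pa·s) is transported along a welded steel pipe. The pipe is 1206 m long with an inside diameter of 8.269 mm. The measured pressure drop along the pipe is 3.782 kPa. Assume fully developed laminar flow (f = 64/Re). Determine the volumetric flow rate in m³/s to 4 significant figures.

For laminar flow, f = 64/Re with Re = ρVD/μ, so Darcy-Weisbach reduces to ΔP = 32μLV/D². Solving for V: V = ΔP·D²/(32μL) = 3782·(0.008269)²/(32·0.000214·1206) = 0.03131 m/s.
Check: Re = ρVD/μ = 623.6·0.03131·0.008269/0.000214 = 754.5 < 2300, so the laminar assumption holds.
Q = V·A = 0.03131·(π/4·0.008269²) = 1.682e-06 m³/s = 1.682×10^-6 m³/s.

Q ≈ 1.682×10^-6 m³/s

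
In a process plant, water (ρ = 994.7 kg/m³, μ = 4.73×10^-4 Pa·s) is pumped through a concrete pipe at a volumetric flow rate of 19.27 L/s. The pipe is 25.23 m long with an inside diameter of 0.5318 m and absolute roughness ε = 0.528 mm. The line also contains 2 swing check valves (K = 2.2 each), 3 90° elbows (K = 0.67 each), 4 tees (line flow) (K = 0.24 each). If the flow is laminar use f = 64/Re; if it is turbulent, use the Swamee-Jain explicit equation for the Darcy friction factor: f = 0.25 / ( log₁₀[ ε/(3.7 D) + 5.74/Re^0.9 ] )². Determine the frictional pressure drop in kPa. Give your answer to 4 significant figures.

ΔP ≈ 0.03156 kPa

Q = 19.27 L/s = 19.27/1000 = 0.01927 m³/s.
Cross-sectional area A = πD²/4 = π(0.5318)²/4 = 0.2221 m²; mean velocity V = Q/A = 0.01927/0.2221 = 0.08676 m/s.
Reynolds number Re = ρVD/μ = 994.7 · 0.08676 · 0.5318 / 0.000473 = 9.702e+04.
Re > 4000 → turbulent. Relative roughness ε/D = 0.000528/0.5318 = 0.000993. Swamee-Jain: f = 0.25/(log₁₀[0.000993/3.7 + 5.74/9.702e+04^0.9])² = 0.25/(log₁₀[0.000268 + 0.000187])² = 0.25/(-3.342)² = 0.02238.
Total minor-loss coefficient ΣK = 2·2.2 + 3·0.67 + 4·0.24 = 7.37.
ΔP = [f·L/D + ΣK]·(ρV²/2) = [0.02238·25.23/0.5318 + 7.37]·(994.7·0.08676²/2) = [1.062 + 7.37]·3.743 = 31.56 Pa.
ΔP = 31.56 Pa = 0.03156 kPa.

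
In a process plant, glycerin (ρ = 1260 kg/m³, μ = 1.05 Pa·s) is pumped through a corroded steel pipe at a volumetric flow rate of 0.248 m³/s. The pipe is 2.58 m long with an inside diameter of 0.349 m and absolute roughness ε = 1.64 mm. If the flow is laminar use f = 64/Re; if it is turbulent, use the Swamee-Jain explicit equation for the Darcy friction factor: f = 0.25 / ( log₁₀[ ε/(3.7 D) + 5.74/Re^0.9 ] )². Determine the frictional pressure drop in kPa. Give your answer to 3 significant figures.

Cross-sectional area A = πD²/4 = π(0.349)²/4 = 0.09566 m²; mean velocity V = Q/A = 0.248/0.09566 = 2.592 m/s.
Reynolds number Re = ρVD/μ = 1260 · 2.592 · 0.349 / 1.05 = 1086.
Re < 2300 → laminar flow, so f = 64/Re = 64/1086 = 0.05895 (the turbulent correlation is not needed).
Darcy-Weisbach: ΔP = f(L/D)(ρV²/2) = 0.05895·(2.58/0.349)·(1260·2.592²/2) = 0.05895·7.393·4234 = 1845 Pa.
ΔP = 1845 Pa = 1.85 kPa.

ΔP ≈ 1.85 kPa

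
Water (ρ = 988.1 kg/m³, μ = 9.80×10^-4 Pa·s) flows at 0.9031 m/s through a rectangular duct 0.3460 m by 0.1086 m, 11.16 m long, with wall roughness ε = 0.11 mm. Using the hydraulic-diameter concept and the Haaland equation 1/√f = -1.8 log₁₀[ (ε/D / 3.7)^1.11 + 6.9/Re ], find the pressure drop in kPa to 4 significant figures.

ΔP ≈ 0.5415 kPa

Hydraulic diameter D_h = 4A/P = 4·(0.346·0.1086)/(2·(0.346+0.1086)) = 0.1503/0.9092 = 0.1653 m.
Re = ρVD_h/μ = 988.1·0.9031·0.1653/0.00098 = 1.505e+05.
ε/D_h = 0.00011/0.1653 = 0.000665; Haaland gives 1/√f = -1.8 log₁₀[6.97e-05+4.58e-05] = 7.087, so f = 0.01991.
ΔP = f(L/D_h)(ρV²/2) = 0.01991·11.16/0.1653·402.9 = 541.5 Pa.
ΔP = 0.5415 kPa.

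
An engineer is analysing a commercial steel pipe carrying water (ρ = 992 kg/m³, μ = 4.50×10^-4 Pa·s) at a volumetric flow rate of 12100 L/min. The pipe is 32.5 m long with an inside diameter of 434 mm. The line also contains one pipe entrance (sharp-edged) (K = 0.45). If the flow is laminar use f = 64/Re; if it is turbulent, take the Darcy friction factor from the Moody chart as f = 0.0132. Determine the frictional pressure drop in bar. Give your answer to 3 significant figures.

ΔP ≈ 0.0133 bar

Q = 12100 L/min = 12100/60000 = 0.2017 m³/s.
Cross-sectional area A = πD²/4 = π(0.434)²/4 = 0.1479 m²; mean velocity V = Q/A = 0.2017/0.1479 = 1.363 m/s.
Reynolds number Re = ρVD/μ = 992 · 1.363 · 0.434 / 0.00045 = 1.304e+06.
Re > 4000 → turbulent; use the Moody-chart value f = 0.0132.
Total minor-loss coefficient ΣK = 1·0.45 = 0.45.
ΔP = [f·L/D + ΣK]·(ρV²/2) = [0.0132·32.5/0.434 + 0.45]·(992·1.363²/2) = [0.9885 + 0.45]·921.7 = 1326 Pa.
ΔP = 1326 Pa = 0.0133 bar.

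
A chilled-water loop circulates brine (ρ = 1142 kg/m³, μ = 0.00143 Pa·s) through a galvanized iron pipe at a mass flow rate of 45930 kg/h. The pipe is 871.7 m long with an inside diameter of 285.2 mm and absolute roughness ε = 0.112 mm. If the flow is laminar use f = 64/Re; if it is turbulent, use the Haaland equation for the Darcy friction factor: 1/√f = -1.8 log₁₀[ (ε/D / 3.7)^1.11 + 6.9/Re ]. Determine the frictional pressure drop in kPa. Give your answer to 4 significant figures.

ṁ = 45930 kg/h = 45930/3600 = 12.76 kg/s.
A = πD²/4 = π(0.2852)²/4 = 0.06388 m²; mean velocity V = ṁ/(ρA) = 12.76/(1142 · 0.06388) = 0.1749 m/s.
Reynolds number Re = ρVD/μ = 1142 · 0.1749 · 0.2852 / 0.00143 = 3.983e+04.
Re > 4000 → turbulent. Relative roughness ε/D = 0.000112/0.2852 = 0.000393. Haaland: 1/√f = -1.8 log₁₀[(0.000393/3.7)^1.11 + 6.9/3.983e+04] = -1.8 log₁₀[3.88e-05 + 0.000173] = 6.613, so f = 0.02287.
Darcy-Weisbach: ΔP = f(L/D)(ρV²/2) = 0.02287·(871.7/0.2852)·(1142·0.1749²/2) = 0.02287·3056·17.46 = 1221 Pa.
ΔP = 1221 Pa = 1.221 kPa.

ΔP ≈ 1.221 kPa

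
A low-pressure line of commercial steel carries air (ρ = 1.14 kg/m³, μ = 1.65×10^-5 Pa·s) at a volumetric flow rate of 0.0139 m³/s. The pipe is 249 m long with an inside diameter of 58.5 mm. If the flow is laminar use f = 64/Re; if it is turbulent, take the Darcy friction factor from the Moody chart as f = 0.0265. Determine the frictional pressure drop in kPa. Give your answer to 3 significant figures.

Cross-sectional area A = πD²/4 = π(0.0585)²/4 = 0.002688 m²; mean velocity V = Q/A = 0.0139/0.002688 = 5.171 m/s.
Reynolds number Re = ρVD/μ = 1.14 · 5.171 · 0.0585 / 1.65e-05 = 2.09e+04.
Re > 4000 → turbulent; use the Moody-chart value f = 0.0265.
Darcy-Weisbach: ΔP = f(L/D)(ρV²/2) = 0.0265·(249/0.0585)·(1.14·5.171²/2) = 0.0265·4256·15.24 = 1719 Pa.
ΔP = 1719 Pa = 1.72 kPa.

ΔP ≈ 1.72 kPa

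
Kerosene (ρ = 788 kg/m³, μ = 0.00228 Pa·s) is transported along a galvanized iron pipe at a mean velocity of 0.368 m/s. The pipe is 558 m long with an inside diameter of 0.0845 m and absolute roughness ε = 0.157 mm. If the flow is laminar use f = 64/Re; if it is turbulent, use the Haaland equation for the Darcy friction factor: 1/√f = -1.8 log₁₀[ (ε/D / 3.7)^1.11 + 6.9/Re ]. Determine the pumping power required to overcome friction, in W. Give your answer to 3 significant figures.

P ≈ 23.9 W

Reynolds number Re = ρVD/μ = 788 · 0.368 · 0.0845 / 0.00228 = 1.075e+04.
Re > 4000 → turbulent. Relative roughness ε/D = 0.000157/0.0845 = 0.00186. Haaland: 1/√f = -1.8 log₁₀[(0.00186/3.7)^1.11 + 6.9/1.075e+04] = -1.8 log₁₀[0.000218 + 0.000642] = 5.518, so f = 0.03284.
Darcy-Weisbach: ΔP = f(L/D)(ρV²/2) = 0.03284·(558/0.0845)·(788·0.368²/2) = 0.03284·6604·53.36 = 1.157e+04 Pa.
Q = V·A = 0.368·0.005608 = 0.002064 m³/s.
Pumping power P = QΔP = 0.002064·1.157e+04 = 23.88 W = 23.9 W.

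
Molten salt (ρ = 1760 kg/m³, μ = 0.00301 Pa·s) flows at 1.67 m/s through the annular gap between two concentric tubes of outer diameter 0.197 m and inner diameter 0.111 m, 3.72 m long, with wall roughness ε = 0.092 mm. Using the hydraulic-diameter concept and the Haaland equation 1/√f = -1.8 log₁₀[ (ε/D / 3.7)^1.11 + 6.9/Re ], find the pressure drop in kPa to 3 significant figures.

ΔP ≈ 2.40 kPa

Hydraulic diameter D_h = 4A/P = D_o - D_i = 0.197 - 0.111 = 0.086 m.
Re = ρVD_h/μ = 1760·1.67·0.086/0.00301 = 8.398e+04.
ε/D_h = 9.2e-05/0.086 = 0.00107; Haaland gives 1/√f = -1.8 log₁₀[0.000118+8.22e-05] = 6.658, so f = 0.02256.
ΔP = f(L/D_h)(ρV²/2) = 0.02256·3.72/0.086·2454 = 2395 Pa.
ΔP = 2.40 kPa.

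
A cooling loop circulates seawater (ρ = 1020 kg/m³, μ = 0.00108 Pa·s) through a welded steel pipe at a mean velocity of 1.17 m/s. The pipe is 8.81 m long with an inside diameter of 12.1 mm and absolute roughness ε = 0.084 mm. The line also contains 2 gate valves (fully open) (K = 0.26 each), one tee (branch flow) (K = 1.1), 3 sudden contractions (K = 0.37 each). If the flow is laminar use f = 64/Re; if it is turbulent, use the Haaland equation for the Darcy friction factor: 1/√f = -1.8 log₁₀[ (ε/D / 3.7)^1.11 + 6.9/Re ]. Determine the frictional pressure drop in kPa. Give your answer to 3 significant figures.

Reynolds number Re = ρVD/μ = 1020 · 1.17 · 0.0121 / 0.00108 = 1.337e+04.
Re > 4000 → turbulent. Relative roughness ε/D = 8.4e-05/0.0121 = 0.00694. Haaland: 1/√f = -1.8 log₁₀[(0.00694/3.7)^1.11 + 6.9/1.337e+04] = -1.8 log₁₀[0.00094 + 0.000516] = 5.106, so f = 0.03836.
Total minor-loss coefficient ΣK = 2·0.26 + 1·1.1 + 3·0.37 = 2.73.
ΔP = [f·L/D + ΣK]·(ρV²/2) = [0.03836·8.81/0.0121 + 2.73]·(1020·1.17²/2) = [27.93 + 2.73]·698.1 = 2.14e+04 Pa.
ΔP = 2.14e+04 Pa = 21.4 kPa.

ΔP ≈ 21.4 kPa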